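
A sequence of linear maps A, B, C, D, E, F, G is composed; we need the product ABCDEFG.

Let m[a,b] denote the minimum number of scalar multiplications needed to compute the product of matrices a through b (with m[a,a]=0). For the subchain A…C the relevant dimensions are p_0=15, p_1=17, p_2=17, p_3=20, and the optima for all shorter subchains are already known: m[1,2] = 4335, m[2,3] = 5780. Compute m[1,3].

9435

m[1,3] = min over k∈[1,2] of m[1,k]+m[k+1,3]+p_{0}·p_k·p_{3}.
k=1: 0 + 5780 + 15·17·20 = 10880; k=2: 4335 + 0 + 15·17·20 = 9435.
Minimum: 9435 at k=2.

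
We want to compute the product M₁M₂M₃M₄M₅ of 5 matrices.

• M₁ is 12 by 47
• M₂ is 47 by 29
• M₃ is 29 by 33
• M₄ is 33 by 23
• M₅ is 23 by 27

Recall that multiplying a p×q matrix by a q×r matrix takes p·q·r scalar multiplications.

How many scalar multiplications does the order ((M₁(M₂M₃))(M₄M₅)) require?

94776

(M₂M₃): 47×29 by 29×33 → 47×33, cost 47·29·33 = 44979
(M₁(M₂M₃)): 12×47 by 47×33 → 12×33, cost 12·47·33 = 18612; cumulative 63591
(M₄M₅): 33×23 by 23×27 → 33×27, cost 33·23·27 = 20493
((M₁(M₂M₃))(M₄M₅)): 12×33 by 33×27 → 12×27, cost 12·33·27 = 10692; cumulative 94776
Total: 94776 scalar multiplications.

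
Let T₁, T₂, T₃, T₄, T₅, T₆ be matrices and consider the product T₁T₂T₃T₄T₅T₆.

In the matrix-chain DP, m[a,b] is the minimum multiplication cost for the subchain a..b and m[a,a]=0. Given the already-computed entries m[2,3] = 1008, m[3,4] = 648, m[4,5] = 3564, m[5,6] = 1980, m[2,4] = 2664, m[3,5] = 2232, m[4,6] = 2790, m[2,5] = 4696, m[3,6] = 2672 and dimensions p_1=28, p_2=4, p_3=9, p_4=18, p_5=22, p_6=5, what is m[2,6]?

3232

m[2,6] = min over k∈[2,5] of m[2,k]+m[k+1,6]+p_{1}·p_k·p_{6}.
k=2: 0 + 2672 + 28·4·5 = 3232; k=3: 1008 + 2790 + 28·9·5 = 5058; k=4: 2664 + 1980 + 28·18·5 = 7164; k=5: 4696 + 0 + 28·22·5 = 7776.
Minimum: 3232 at k=2.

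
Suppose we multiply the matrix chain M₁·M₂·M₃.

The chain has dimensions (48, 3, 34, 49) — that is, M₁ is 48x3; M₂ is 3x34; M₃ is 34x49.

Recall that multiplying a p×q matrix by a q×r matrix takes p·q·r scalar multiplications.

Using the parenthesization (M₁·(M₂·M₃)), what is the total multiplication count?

12054

(M₂·M₃): 3×34 by 34×49 → 3×49, cost 3·34·49 = 4998
(M₁·(M₂·M₃)): 48×3 by 3×49 → 48×49, cost 48·3·49 = 7056; cumulative 12054
Total: 12054 scalar multiplications.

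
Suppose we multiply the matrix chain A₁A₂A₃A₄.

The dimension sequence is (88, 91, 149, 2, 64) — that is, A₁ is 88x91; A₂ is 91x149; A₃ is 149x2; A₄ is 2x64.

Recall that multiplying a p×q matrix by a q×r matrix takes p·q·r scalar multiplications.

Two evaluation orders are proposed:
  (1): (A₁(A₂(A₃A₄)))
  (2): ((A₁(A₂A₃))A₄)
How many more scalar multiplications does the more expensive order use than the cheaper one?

Order (1) = (A₁(A₂(A₃A₄))): (A₃A₄): 149×2 by 2×64 → 149×64, cost 149·2·64 = 19072; (A₂(A₃A₄)): 91×149 by 149×64 → 91×64, cost 91·149·64 = 867776; cumulative 886848; (A₁(A₂(A₃A₄))): 88×91 by 91×64 → 88×64, cost 88·91·64 = 512512; cumulative 1399360. Total 1399360.
Order (2) = ((A₁(A₂A₃))A₄): (A₂A₃): 91×149 by 149×2 → 91×2, cost 91·149·2 = 27118; (A₁(A₂A₃)): 88×91 by 91×2 → 88×2, cost 88·91·2 = 16016; cumulative 43134; ((A₁(A₂A₃))A₄): 88×2 by 2×64 → 88×64, cost 88·2·64 = 11264; cumulative 54398. Total 54398.
Difference: |1399360 − 54398| = 1344962.

1344962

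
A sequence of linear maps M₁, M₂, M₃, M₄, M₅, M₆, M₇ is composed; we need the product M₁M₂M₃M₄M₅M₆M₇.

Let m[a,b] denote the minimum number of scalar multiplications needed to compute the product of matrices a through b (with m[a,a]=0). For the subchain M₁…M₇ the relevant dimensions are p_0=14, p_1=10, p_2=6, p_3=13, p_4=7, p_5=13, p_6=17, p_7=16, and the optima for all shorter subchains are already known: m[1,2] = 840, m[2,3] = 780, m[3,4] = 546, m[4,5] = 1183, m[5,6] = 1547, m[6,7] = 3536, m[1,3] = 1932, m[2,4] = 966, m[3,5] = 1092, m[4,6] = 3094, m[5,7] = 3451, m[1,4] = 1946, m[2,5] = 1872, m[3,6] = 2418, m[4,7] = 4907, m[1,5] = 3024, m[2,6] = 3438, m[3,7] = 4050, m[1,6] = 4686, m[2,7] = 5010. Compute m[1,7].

6234

m[1,7] = min over k∈[1,6] of m[1,k]+m[k+1,7]+p_{0}·p_k·p_{7}.
k=1: 0 + 5010 + 14·10·16 = 7250; k=2: 840 + 4050 + 14·6·16 = 6234; k=3: 1932 + 4907 + 14·13·16 = 9751; k=4: 1946 + 3451 + 14·7·16 = 6965; k=5: 3024 + 3536 + 14·13·16 = 9472; k=6: 4686 + 0 + 14·17·16 = 8494.
Minimum: 6234 at k=2.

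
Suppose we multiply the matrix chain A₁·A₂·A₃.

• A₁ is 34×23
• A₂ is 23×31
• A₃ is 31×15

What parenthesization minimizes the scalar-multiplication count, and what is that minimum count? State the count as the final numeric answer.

(A₁·(A₂·A₃)): cost 22425.
((A₁·A₂)·A₃): cost 40052.
Optimal: (A₁·(A₂·A₃)) with cost 22425.

22425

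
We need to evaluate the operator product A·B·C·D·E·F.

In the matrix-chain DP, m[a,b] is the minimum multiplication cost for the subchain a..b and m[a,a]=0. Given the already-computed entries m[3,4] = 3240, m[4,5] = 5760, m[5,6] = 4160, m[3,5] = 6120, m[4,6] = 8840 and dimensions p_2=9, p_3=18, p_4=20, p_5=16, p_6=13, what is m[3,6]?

7992

m[3,6] = min over k∈[3,5] of m[3,k]+m[k+1,6]+p_{2}·p_k·p_{6}.
k=3: 0 + 8840 + 9·18·13 = 10946; k=4: 3240 + 4160 + 9·20·13 = 9740; k=5: 6120 + 0 + 9·16·13 = 7992.
Minimum: 7992 at k=5.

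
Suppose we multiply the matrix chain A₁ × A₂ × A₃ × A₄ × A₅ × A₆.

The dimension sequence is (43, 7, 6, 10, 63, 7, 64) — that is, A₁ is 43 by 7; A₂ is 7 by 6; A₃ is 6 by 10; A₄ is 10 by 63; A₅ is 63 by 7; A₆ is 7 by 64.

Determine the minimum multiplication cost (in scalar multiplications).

Adjacent pairs: A₁A₂ = 43·7·6 = 1806; A₂A₃ = 7·6·10 = 420; A₃A₄ = 6·10·63 = 3780; A₄A₅ = 10·63·7 = 4410; A₅A₆ = 63·7·64 = 28224.
Length 3: A₁..A₃: k=1: 0+420+43·7·10=3430; k=2: 1806+0+43·6·10=4386 → min 3430 | A₂..A₄: k=2: 0+3780+7·6·63=6426; k=3: 420+0+7·10·63=4830 → min 4830 | A₃..A₅: k=3: 0+4410+6·10·7=4830; k=4: 3780+0+6·63·7=6426 → min 4830 | A₄..A₆: k=4: 0+28224+10·63·64=68544; k=5: 4410+0+10·7·64=8890 → min 8890.
Length 4: A₁..A₄: k=1: 0+4830+43·7·63=23793; k=2: 1806+3780+43·6·63=21840; k=3: 3430+0+43·10·63=30520 → min 21840 | A₂..A₅: k=2: 0+4830+7·6·7=5124; k=3: 420+4410+7·10·7=5320; k=4: 4830+0+7·63·7=7917 → min 5124 | A₃..A₆: k=3: 0+8890+6·10·64=12730; k=4: 3780+28224+6·63·64=56196; k=5: 4830+0+6·7·64=7518 → min 7518.
Length 5: A₁..A₅: k=1: 0+5124+43·7·7=7231; k=2: 1806+4830+43·6·7=8442; k=3: 3430+4410+43·10·7=10850; k=4: 21840+0+43·63·7=40803 → min 7231 | A₂..A₆: k=2: 0+7518+7·6·64=10206; k=3: 420+8890+7·10·64=13790; k=4: 4830+28224+7·63·64=61278; k=5: 5124+0+7·7·64=8260 → min 8260.
Length 6: A₁..A₆: k=1: 0+8260+43·7·64=27524; k=2: 1806+7518+43·6·64=25836; k=3: 3430+8890+43·10·64=39840; k=4: 21840+28224+43·63·64=223440; k=5: 7231+0+43·7·64=26495 → min 25836.
Optimal order: ((A₁ × A₂) × ((A₃ × (A₄ × A₅)) × A₆)) with cost 25836.

25836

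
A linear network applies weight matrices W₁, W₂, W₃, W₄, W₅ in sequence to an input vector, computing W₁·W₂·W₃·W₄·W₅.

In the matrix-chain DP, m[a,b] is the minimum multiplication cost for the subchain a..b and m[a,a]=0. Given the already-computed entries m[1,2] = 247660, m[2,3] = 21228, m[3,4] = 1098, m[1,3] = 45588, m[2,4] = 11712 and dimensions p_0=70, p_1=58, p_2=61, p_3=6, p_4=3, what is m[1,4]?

m[1,4] = min over k∈[1,3] of m[1,k]+m[k+1,4]+p_{0}·p_k·p_{4}.
k=1: 0 + 11712 + 70·58·3 = 23892; k=2: 247660 + 1098 + 70·61·3 = 261568; k=3: 45588 + 0 + 70·6·3 = 46848.
Minimum: 23892 at k=1.

23892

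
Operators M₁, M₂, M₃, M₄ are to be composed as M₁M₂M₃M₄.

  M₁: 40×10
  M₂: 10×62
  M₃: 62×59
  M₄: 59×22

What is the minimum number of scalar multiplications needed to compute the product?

58360

Adjacent pairs: M₁M₂ = 40·10·62 = 24800; M₂M₃ = 10·62·59 = 36580; M₃M₄ = 62·59·22 = 80476.
Length 3: M₁..M₃: k=1: 0+36580+40·10·59=60180; k=2: 24800+0+40·62·59=171120 → min 60180 | M₂..M₄: k=2: 0+80476+10·62·22=94116; k=3: 36580+0+10·59·22=49560 → min 49560.
Length 4: M₁..M₄: k=1: 0+49560+40·10·22=58360; k=2: 24800+80476+40·62·22=159836; k=3: 60180+0+40·59·22=112100 → min 58360.
Optimal order: (M₁((M₂M₃)M₄)) with cost 58360.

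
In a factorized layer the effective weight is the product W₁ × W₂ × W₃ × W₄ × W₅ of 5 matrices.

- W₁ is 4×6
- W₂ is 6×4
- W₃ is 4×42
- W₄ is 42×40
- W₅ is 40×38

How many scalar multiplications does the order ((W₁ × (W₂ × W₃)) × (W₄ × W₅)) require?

72240

(W₂ × W₃): 6×4 by 4×42 → 6×42, cost 6·4·42 = 1008
(W₁ × (W₂ × W₃)): 4×6 by 6×42 → 4×42, cost 4·6·42 = 1008; cumulative 2016
(W₄ × W₅): 42×40 by 40×38 → 42×38, cost 42·40·38 = 63840
((W₁ × (W₂ × W₃)) × (W₄ × W₅)): 4×42 by 42×38 → 4×38, cost 4·42·38 = 6384; cumulative 72240
Total: 72240 scalar multiplications.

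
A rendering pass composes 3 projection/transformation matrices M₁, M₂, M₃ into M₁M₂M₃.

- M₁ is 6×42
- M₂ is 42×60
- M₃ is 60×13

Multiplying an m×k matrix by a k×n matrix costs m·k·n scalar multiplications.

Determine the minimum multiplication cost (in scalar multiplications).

Order (M₁(M₂M₃)): (M₂M₃): 42×60 by 60×13 → 42×13, cost 42·60·13 = 32760; (M₁(M₂M₃)): 6×42 by 42×13 → 6×13, cost 6·42·13 = 3276; cumulative 36036. Total 36036.
Order ((M₁M₂)M₃): (M₁M₂): 6×42 by 42×60 → 6×60, cost 6·42·60 = 15120; ((M₁M₂)M₃): 6×60 by 60×13 → 6×13, cost 6·60·13 = 4680; cumulative 19800. Total 19800.
Minimum: 19800.

19800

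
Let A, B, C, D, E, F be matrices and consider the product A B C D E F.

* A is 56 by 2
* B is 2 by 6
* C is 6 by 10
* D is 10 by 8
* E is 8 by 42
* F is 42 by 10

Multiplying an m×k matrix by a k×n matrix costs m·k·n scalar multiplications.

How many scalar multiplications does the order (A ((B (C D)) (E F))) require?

(C D): 6×10 by 10×8 → 6×8, cost 6·10·8 = 480
(B (C D)): 2×6 by 6×8 → 2×8, cost 2·6·8 = 96; cumulative 576
(E F): 8×42 by 42×10 → 8×10, cost 8·42·10 = 3360
((B (C D)) (E F)): 2×8 by 8×10 → 2×10, cost 2·8·10 = 160; cumulative 4096
(A ((B (C D)) (E F))): 56×2 by 2×10 → 56×10, cost 56·2·10 = 1120; cumulative 5216
Total: 5216 scalar multiplications.

5216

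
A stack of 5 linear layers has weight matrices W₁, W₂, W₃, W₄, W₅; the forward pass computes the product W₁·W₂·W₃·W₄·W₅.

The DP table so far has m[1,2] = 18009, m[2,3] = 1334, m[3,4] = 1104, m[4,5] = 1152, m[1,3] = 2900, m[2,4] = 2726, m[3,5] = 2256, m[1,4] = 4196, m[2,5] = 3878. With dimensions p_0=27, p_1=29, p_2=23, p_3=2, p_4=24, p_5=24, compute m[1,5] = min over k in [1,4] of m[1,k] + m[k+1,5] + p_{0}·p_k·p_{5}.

m[1,5] = min over k∈[1,4] of m[1,k]+m[k+1,5]+p_{0}·p_k·p_{5}.
k=1: 0 + 3878 + 27·29·24 = 22670; k=2: 18009 + 2256 + 27·23·24 = 35169; k=3: 2900 + 1152 + 27·2·24 = 5348; k=4: 4196 + 0 + 27·24·24 = 19748.
Minimum: 5348 at k=3.

5348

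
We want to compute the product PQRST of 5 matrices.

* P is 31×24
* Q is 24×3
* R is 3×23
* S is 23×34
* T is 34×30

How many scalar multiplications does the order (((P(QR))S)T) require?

(QR): 24×3 by 3×23 → 24×23, cost 24·3·23 = 1656
(P(QR)): 31×24 by 24×23 → 31×23, cost 31·24·23 = 17112; cumulative 18768
((P(QR))S): 31×23 by 23×34 → 31×34, cost 31·23·34 = 24242; cumulative 43010
(((P(QR))S)T): 31×34 by 34×30 → 31×30, cost 31·34·30 = 31620; cumulative 74630
Total: 74630 scalar multiplications.

74630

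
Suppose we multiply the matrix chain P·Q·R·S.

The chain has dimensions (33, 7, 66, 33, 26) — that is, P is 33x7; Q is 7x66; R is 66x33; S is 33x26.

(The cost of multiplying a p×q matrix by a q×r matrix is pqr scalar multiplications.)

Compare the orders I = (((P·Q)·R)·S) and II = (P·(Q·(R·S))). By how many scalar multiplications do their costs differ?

Order I = (((P·Q)·R)·S): (P·Q): 33×7 by 7×66 → 33×66, cost 33·7·66 = 15246; ((P·Q)·R): 33×66 by 66×33 → 33×33, cost 33·66·33 = 71874; cumulative 87120; (((P·Q)·R)·S): 33×33 by 33×26 → 33×26, cost 33·33·26 = 28314; cumulative 115434. Total 115434.
Order II = (P·(Q·(R·S))): (R·S): 66×33 by 33×26 → 66×26, cost 66·33·26 = 56628; (Q·(R·S)): 7×66 by 66×26 → 7×26, cost 7·66·26 = 12012; cumulative 68640; (P·(Q·(R·S))): 33×7 by 7×26 → 33×26, cost 33·7·26 = 6006; cumulative 74646. Total 74646.
Difference: |115434 − 74646| = 40788.

40788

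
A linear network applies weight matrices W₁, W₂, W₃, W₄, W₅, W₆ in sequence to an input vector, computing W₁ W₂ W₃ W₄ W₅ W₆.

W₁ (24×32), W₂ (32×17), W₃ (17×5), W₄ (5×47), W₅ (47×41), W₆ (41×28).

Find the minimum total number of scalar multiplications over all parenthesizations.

25295

Adjacent pairs: W₁W₂ = 24·32·17 = 13056; W₂W₃ = 32·17·5 = 2720; W₃W₄ = 17·5·47 = 3995; W₄W₅ = 5·47·41 = 9635; W₅W₆ = 47·41·28 = 53956.
Length 3: W₁..W₃: k=1: 0+2720+24·32·5=6560; k=2: 13056+0+24·17·5=15096 → min 6560 | W₂..W₄: k=2: 0+3995+32·17·47=29563; k=3: 2720+0+32·5·47=10240 → min 10240 | W₃..W₅: k=3: 0+9635+17·5·41=13120; k=4: 3995+0+17·47·41=36754 → min 13120 | W₄..W₆: k=4: 0+53956+5·47·28=60536; k=5: 9635+0+5·41·28=15375 → min 15375.
Length 4: W₁..W₄: k=1: 0+10240+24·32·47=46336; k=2: 13056+3995+24·17·47=36227; k=3: 6560+0+24·5·47=12200 → min 12200 | W₂..W₅: k=2: 0+13120+32·17·41=35424; k=3: 2720+9635+32·5·41=18915; k=4: 10240+0+32·47·41=71904 → min 18915 | W₃..W₆: k=3: 0+15375+17·5·28=17755; k=4: 3995+53956+17·47·28=80323; k=5: 13120+0+17·41·28=32636 → min 17755.
Length 5: W₁..W₅: k=1: 0+18915+24·32·41=50403; k=2: 13056+13120+24·17·41=42904; k=3: 6560+9635+24·5·41=21115; k=4: 12200+0+24·47·41=58448 → min 21115 | W₂..W₆: k=2: 0+17755+32·17·28=32987; k=3: 2720+15375+32·5·28=22575; k=4: 10240+53956+32·47·28=106308; k=5: 18915+0+32·41·28=55651 → min 22575.
Length 6: W₁..W₆: k=1: 0+22575+24·32·28=44079; k=2: 13056+17755+24·17·28=42235; k=3: 6560+15375+24·5·28=25295; k=4: 12200+53956+24·47·28=97740; k=5: 21115+0+24·41·28=48667 → min 25295.
Optimal order: ((W₁ (W₂ W₃)) ((W₄ W₅) W₆)) with cost 25295.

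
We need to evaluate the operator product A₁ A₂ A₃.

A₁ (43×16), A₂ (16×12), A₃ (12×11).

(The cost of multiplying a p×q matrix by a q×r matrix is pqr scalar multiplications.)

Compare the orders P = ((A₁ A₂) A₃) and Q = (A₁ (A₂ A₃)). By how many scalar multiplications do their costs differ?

4252

Order P = ((A₁ A₂) A₃): (A₁ A₂): 43×16 by 16×12 → 43×12, cost 43·16·12 = 8256; ((A₁ A₂) A₃): 43×12 by 12×11 → 43×11, cost 43·12·11 = 5676; cumulative 13932. Total 13932.
Order Q = (A₁ (A₂ A₃)): (A₂ A₃): 16×12 by 12×11 → 16×11, cost 16·12·11 = 2112; (A₁ (A₂ A₃)): 43×16 by 16×11 → 43×11, cost 43·16·11 = 7568; cumulative 9680. Total 9680.
Difference: |13932 − 9680| = 4252.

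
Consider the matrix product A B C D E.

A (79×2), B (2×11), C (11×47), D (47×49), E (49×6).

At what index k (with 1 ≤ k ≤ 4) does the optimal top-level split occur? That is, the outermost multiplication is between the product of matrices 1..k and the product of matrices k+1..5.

Adjacent pairs: AB = 79·2·11 = 1738; BC = 2·11·47 = 1034; CD = 11·47·49 = 25333; DE = 47·49·6 = 13818.
Length 3: A..C: k=1: 0+1034+79·2·47=8460; k=2: 1738+0+79·11·47=42581 → min 8460 | B..D: k=2: 0+25333+2·11·49=26411; k=3: 1034+0+2·47·49=5640 → min 5640 | C..E: k=3: 0+13818+11·47·6=16920; k=4: 25333+0+11·49·6=28567 → min 16920.
Length 4: A..D: k=1: 0+5640+79·2·49=13382; k=2: 1738+25333+79·11·49=69652; k=3: 8460+0+79·47·49=190397 → min 13382 | B..E: k=2: 0+16920+2·11·6=17052; k=3: 1034+13818+2·47·6=15416; k=4: 5640+0+2·49·6=6228 → min 6228.
Top-level splits: k=1: (A..A)·(B..E) → 0+6228+79·2·6 = 7176; k=2: (A..B)·(C..E) → 1738+16920+79·11·6 = 23872; k=3: (A..C)·(D..E) → 8460+13818+79·47·6 = 44556; k=4: (A..D)·(E..E) → 13382+0+79·49·6 = 36608.
Best split is after A, i.e. k = 1.

1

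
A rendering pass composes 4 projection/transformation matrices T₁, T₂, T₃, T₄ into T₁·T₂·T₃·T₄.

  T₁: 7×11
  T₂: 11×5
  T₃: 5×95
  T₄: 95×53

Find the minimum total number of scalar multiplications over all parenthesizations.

Adjacent pairs: T₁T₂ = 7·11·5 = 385; T₂T₃ = 11·5·95 = 5225; T₃T₄ = 5·95·53 = 25175.
Length 3: T₁..T₃: k=1: 0+5225+7·11·95=12540; k=2: 385+0+7·5·95=3710 → min 3710 | T₂..T₄: k=2: 0+25175+11·5·53=28090; k=3: 5225+0+11·95·53=60610 → min 28090.
Length 4: T₁..T₄: k=1: 0+28090+7·11·53=32171; k=2: 385+25175+7·5·53=27415; k=3: 3710+0+7·95·53=38955 → min 27415.
Optimal order: ((T₁·T₂)·(T₃·T₄)) with cost 27415.

27415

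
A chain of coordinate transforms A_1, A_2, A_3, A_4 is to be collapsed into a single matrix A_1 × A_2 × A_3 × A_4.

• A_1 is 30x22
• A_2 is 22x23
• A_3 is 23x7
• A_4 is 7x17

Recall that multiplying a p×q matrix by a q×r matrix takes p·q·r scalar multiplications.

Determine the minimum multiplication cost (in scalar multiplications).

Adjacent pairs: A_1A_2 = 30·22·23 = 15180; A_2A_3 = 22·23·7 = 3542; A_3A_4 = 23·7·17 = 2737.
Length 3: A_1..A_3: k=1: 0+3542+30·22·7=8162; k=2: 15180+0+30·23·7=20010 → min 8162 | A_2..A_4: k=2: 0+2737+22·23·17=11339; k=3: 3542+0+22·7·17=6160 → min 6160.
Length 4: A_1..A_4: k=1: 0+6160+30·22·17=17380; k=2: 15180+2737+30·23·17=29647; k=3: 8162+0+30·7·17=11732 → min 11732.
Optimal order: ((A_1 × (A_2 × A_3)) × A_4) with cost 11732.

11732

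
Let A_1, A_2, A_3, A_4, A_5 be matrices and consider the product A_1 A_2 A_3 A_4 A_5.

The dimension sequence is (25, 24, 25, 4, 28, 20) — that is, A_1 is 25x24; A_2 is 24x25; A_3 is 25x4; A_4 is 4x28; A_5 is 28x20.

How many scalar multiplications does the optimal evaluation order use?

Adjacent pairs: A_1A_2 = 25·24·25 = 15000; A_2A_3 = 24·25·4 = 2400; A_3A_4 = 25·4·28 = 2800; A_4A_5 = 4·28·20 = 2240.
Length 3: A_1..A_3: k=1: 0+2400+25·24·4=4800; k=2: 15000+0+25·25·4=17500 → min 4800 | A_2..A_4: k=2: 0+2800+24·25·28=19600; k=3: 2400+0+24·4·28=5088 → min 5088 | A_3..A_5: k=3: 0+2240+25·4·20=4240; k=4: 2800+0+25·28·20=16800 → min 4240.
Length 4: A_1..A_4: k=1: 0+5088+25·24·28=21888; k=2: 15000+2800+25·25·28=35300; k=3: 4800+0+25·4·28=7600 → min 7600 | A_2..A_5: k=2: 0+4240+24·25·20=16240; k=3: 2400+2240+24·4·20=6560; k=4: 5088+0+24·28·20=18528 → min 6560.
Length 5: A_1..A_5: k=1: 0+6560+25·24·20=18560; k=2: 15000+4240+25·25·20=31740; k=3: 4800+2240+25·4·20=9040; k=4: 7600+0+25·28·20=21600 → min 9040.
Optimal order: ((A_1 (A_2 A_3)) (A_4 A_5)) with cost 9040.

9040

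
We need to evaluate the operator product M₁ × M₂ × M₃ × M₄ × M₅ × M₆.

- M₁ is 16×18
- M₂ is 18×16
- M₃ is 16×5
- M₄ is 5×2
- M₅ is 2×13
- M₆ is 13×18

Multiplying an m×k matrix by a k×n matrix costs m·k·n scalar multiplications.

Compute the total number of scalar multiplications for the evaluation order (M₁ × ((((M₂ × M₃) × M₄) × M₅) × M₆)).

11484

(M₂ × M₃): 18×16 by 16×5 → 18×5, cost 18·16·5 = 1440
((M₂ × M₃) × M₄): 18×5 by 5×2 → 18×2, cost 18·5·2 = 180; cumulative 1620
(((M₂ × M₃) × M₄) × M₅): 18×2 by 2×13 → 18×13, cost 18·2·13 = 468; cumulative 2088
((((M₂ × M₃) × M₄) × M₅) × M₆): 18×13 by 13×18 → 18×18, cost 18·13·18 = 4212; cumulative 6300
(M₁ × ((((M₂ × M₃) × M₄) × M₅) × M₆)): 16×18 by 18×18 → 16×18, cost 16·18·18 = 5184; cumulative 11484
Total: 11484 scalar multiplications.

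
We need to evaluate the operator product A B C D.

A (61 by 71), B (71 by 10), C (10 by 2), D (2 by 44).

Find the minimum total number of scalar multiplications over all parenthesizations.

15450

Adjacent pairs: AB = 61·71·10 = 43310; BC = 71·10·2 = 1420; CD = 10·2·44 = 880.
Length 3: A..C: k=1: 0+1420+61·71·2=10082; k=2: 43310+0+61·10·2=44530 → min 10082 | B..D: k=2: 0+880+71·10·44=32120; k=3: 1420+0+71·2·44=7668 → min 7668.
Length 4: A..D: k=1: 0+7668+61·71·44=198232; k=2: 43310+880+61·10·44=71030; k=3: 10082+0+61·2·44=15450 → min 15450.
Optimal order: ((A (B C)) D) with cost 15450.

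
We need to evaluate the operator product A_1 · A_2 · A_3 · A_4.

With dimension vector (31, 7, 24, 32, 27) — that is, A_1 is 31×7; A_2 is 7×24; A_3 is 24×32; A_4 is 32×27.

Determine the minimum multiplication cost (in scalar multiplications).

17283

Adjacent pairs: A_1A_2 = 31·7·24 = 5208; A_2A_3 = 7·24·32 = 5376; A_3A_4 = 24·32·27 = 20736.
Length 3: A_1..A_3: k=1: 0+5376+31·7·32=12320; k=2: 5208+0+31·24·32=29016 → min 12320 | A_2..A_4: k=2: 0+20736+7·24·27=25272; k=3: 5376+0+7·32·27=11424 → min 11424.
Length 4: A_1..A_4: k=1: 0+11424+31·7·27=17283; k=2: 5208+20736+31·24·27=46032; k=3: 12320+0+31·32·27=39104 → min 17283.
Optimal order: (A_1 · ((A_2 · A_3) · A_4)) with cost 17283.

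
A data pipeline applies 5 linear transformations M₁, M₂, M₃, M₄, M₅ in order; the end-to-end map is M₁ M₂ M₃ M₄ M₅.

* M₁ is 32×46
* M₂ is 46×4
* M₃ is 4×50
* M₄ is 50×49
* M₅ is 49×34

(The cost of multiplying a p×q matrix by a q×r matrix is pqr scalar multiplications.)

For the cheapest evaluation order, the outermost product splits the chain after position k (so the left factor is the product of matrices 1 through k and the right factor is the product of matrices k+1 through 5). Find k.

2

Adjacent pairs: M₁M₂ = 32·46·4 = 5888; M₂M₃ = 46·4·50 = 9200; M₃M₄ = 4·50·49 = 9800; M₄M₅ = 50·49·34 = 83300.
Length 3: M₁..M₃: k=1: 0+9200+32·46·50=82800; k=2: 5888+0+32·4·50=12288 → min 12288 | M₂..M₄: k=2: 0+9800+46·4·49=18816; k=3: 9200+0+46·50·49=121900 → min 18816 | M₃..M₅: k=3: 0+83300+4·50·34=90100; k=4: 9800+0+4·49·34=16464 → min 16464.
Length 4: M₁..M₄: k=1: 0+18816+32·46·49=90944; k=2: 5888+9800+32·4·49=21960; k=3: 12288+0+32·50·49=90688 → min 21960 | M₂..M₅: k=2: 0+16464+46·4·34=22720; k=3: 9200+83300+46·50·34=170700; k=4: 18816+0+46·49·34=95452 → min 22720.
Top-level splits: k=1: (M₁..M₁)·(M₂..M₅) → 0+22720+32·46·34 = 72768; k=2: (M₁..M₂)·(M₃..M₅) → 5888+16464+32·4·34 = 26704; k=3: (M₁..M₃)·(M₄..M₅) → 12288+83300+32·50·34 = 149988; k=4: (M₁..M₄)·(M₅..M₅) → 21960+0+32·49·34 = 75272.
Best split is after M₂, i.e. k = 2.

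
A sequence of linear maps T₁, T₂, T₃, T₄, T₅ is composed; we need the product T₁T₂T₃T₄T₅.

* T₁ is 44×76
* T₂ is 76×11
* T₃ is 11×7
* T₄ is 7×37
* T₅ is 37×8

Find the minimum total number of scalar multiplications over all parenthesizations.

33796

Adjacent pairs: T₁T₂ = 44·76·11 = 36784; T₂T₃ = 76·11·7 = 5852; T₃T₄ = 11·7·37 = 2849; T₄T₅ = 7·37·8 = 2072.
Length 3: T₁..T₃: k=1: 0+5852+44·76·7=29260; k=2: 36784+0+44·11·7=40172 → min 29260 | T₂..T₄: k=2: 0+2849+76·11·37=33781; k=3: 5852+0+76·7·37=25536 → min 25536 | T₃..T₅: k=3: 0+2072+11·7·8=2688; k=4: 2849+0+11·37·8=6105 → min 2688.
Length 4: T₁..T₄: k=1: 0+25536+44·76·37=149264; k=2: 36784+2849+44·11·37=57541; k=3: 29260+0+44·7·37=40656 → min 40656 | T₂..T₅: k=2: 0+2688+76·11·8=9376; k=3: 5852+2072+76·7·8=12180; k=4: 25536+0+76·37·8=48032 → min 9376.
Length 5: T₁..T₅: k=1: 0+9376+44·76·8=36128; k=2: 36784+2688+44·11·8=43344; k=3: 29260+2072+44·7·8=33796; k=4: 40656+0+44·37·8=53680 → min 33796.
Optimal order: ((T₁(T₂T₃))(T₄T₅)) with cost 33796.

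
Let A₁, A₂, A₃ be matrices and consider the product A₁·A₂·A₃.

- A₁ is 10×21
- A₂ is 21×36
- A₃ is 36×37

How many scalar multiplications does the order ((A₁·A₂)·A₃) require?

(A₁·A₂): 10×21 by 21×36 → 10×36, cost 10·21·36 = 7560
((A₁·A₂)·A₃): 10×36 by 36×37 → 10×37, cost 10·36·37 = 13320; cumulative 20880
Total: 20880 scalar multiplications.

20880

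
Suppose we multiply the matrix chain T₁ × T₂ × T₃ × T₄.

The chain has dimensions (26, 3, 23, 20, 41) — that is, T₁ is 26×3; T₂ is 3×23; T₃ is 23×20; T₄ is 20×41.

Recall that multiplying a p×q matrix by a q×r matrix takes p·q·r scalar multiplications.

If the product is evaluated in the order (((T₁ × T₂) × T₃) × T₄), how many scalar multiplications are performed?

(T₁ × T₂): 26×3 by 3×23 → 26×23, cost 26·3·23 = 1794
((T₁ × T₂) × T₃): 26×23 by 23×20 → 26×20, cost 26·23·20 = 11960; cumulative 13754
(((T₁ × T₂) × T₃) × T₄): 26×20 by 20×41 → 26×41, cost 26·20·41 = 21320; cumulative 35074
Total: 35074 scalar multiplications.

35074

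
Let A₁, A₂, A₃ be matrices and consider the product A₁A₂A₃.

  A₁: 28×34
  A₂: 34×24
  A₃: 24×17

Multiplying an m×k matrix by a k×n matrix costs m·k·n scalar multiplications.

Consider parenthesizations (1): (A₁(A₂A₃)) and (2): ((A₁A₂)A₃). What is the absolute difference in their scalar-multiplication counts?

4216

Order (1) = (A₁(A₂A₃)): (A₂A₃): 34×24 by 24×17 → 34×17, cost 34·24·17 = 13872; (A₁(A₂A₃)): 28×34 by 34×17 → 28×17, cost 28·34·17 = 16184; cumulative 30056. Total 30056.
Order (2) = ((A₁A₂)A₃): (A₁A₂): 28×34 by 34×24 → 28×24, cost 28·34·24 = 22848; ((A₁A₂)A₃): 28×24 by 24×17 → 28×17, cost 28·24·17 = 11424; cumulative 34272. Total 34272.
Difference: |30056 − 34272| = 4216.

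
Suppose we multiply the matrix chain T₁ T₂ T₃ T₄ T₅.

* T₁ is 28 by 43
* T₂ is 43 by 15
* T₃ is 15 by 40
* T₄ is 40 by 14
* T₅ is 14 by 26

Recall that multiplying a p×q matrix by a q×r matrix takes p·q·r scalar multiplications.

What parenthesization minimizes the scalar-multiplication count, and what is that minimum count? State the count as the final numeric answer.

Adjacent pairs: T₁T₂ = 28·43·15 = 18060; T₂T₃ = 43·15·40 = 25800; T₃T₄ = 15·40·14 = 8400; T₄T₅ = 40·14·26 = 14560.
Length 3: T₁..T₃: k=1: 0+25800+28·43·40=73960; k=2: 18060+0+28·15·40=34860 → min 34860 | T₂..T₄: k=2: 0+8400+43·15·14=17430; k=3: 25800+0+43·40·14=49880 → min 17430 | T₃..T₅: k=3: 0+14560+15·40·26=30160; k=4: 8400+0+15·14·26=13860 → min 13860.
Length 4: T₁..T₄: k=1: 0+17430+28·43·14=34286; k=2: 18060+8400+28·15·14=32340; k=3: 34860+0+28·40·14=50540 → min 32340 | T₂..T₅: k=2: 0+13860+43·15·26=30630; k=3: 25800+14560+43·40·26=85080; k=4: 17430+0+43·14·26=33082 → min 30630.
Length 5: T₁..T₅: k=1: 0+30630+28·43·26=61934; k=2: 18060+13860+28·15·26=42840; k=3: 34860+14560+28·40·26=78540; k=4: 32340+0+28·14·26=42532 → min 42532.
Optimal parenthesization: (((T₁ T₂) (T₃ T₄)) T₅) with cost 42532.

42532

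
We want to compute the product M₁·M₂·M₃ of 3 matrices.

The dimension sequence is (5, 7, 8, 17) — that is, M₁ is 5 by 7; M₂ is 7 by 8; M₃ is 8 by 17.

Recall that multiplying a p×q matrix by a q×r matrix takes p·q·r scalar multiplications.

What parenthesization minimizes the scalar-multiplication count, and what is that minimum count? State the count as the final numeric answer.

960

(M₁·(M₂·M₃)): cost 1547.
((M₁·M₂)·M₃): cost 960.
Optimal: ((M₁·M₂)·M₃) with cost 960.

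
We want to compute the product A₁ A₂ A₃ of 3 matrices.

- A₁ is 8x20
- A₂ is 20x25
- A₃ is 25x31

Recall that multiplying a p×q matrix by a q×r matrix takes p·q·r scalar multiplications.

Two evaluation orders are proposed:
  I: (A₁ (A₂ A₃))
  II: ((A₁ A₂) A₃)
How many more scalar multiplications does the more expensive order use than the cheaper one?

Order I = (A₁ (A₂ A₃)): (A₂ A₃): 20×25 by 25×31 → 20×31, cost 20·25·31 = 15500; (A₁ (A₂ A₃)): 8×20 by 20×31 → 8×31, cost 8·20·31 = 4960; cumulative 20460. Total 20460.
Order II = ((A₁ A₂) A₃): (A₁ A₂): 8×20 by 20×25 → 8×25, cost 8·20·25 = 4000; ((A₁ A₂) A₃): 8×25 by 25×31 → 8×31, cost 8·25·31 = 6200; cumulative 10200. Total 10200.
Difference: |20460 − 10200| = 10260.

10260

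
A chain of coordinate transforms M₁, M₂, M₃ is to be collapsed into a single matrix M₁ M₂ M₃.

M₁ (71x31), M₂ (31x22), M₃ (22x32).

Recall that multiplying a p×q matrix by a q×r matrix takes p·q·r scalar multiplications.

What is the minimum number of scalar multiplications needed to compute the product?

Order (M₁ (M₂ M₃)): (M₂ M₃): 31×22 by 22×32 → 31×32, cost 31·22·32 = 21824; (M₁ (M₂ M₃)): 71×31 by 31×32 → 71×32, cost 71·31·32 = 70432; cumulative 92256. Total 92256.
Order ((M₁ M₂) M₃): (M₁ M₂): 71×31 by 31×22 → 71×22, cost 71·31·22 = 48422; ((M₁ M₂) M₃): 71×22 by 22×32 → 71×32, cost 71·22·32 = 49984; cumulative 98406. Total 98406.
Minimum: 92256.

92256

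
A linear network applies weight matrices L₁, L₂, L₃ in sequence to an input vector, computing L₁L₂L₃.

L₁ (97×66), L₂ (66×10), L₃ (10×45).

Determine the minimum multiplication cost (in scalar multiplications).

Order (L₁(L₂L₃)): (L₂L₃): 66×10 by 10×45 → 66×45, cost 66·10·45 = 29700; (L₁(L₂L₃)): 97×66 by 66×45 → 97×45, cost 97·66·45 = 288090; cumulative 317790. Total 317790.
Order ((L₁L₂)L₃): (L₁L₂): 97×66 by 66×10 → 97×10, cost 97·66·10 = 64020; ((L₁L₂)L₃): 97×10 by 10×45 → 97×45, cost 97·10·45 = 43650; cumulative 107670. Total 107670.
Minimum: 107670.

107670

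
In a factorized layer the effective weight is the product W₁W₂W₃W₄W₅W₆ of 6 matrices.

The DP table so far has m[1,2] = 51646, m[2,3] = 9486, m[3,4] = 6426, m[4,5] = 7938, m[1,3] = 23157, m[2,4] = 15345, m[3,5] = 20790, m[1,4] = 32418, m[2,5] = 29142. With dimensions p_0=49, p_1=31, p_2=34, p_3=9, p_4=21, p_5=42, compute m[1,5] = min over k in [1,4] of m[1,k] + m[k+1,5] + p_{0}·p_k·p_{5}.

m[1,5] = min over k∈[1,4] of m[1,k]+m[k+1,5]+p_{0}·p_k·p_{5}.
k=1: 0 + 29142 + 49·31·42 = 92940; k=2: 51646 + 20790 + 49·34·42 = 142408; k=3: 23157 + 7938 + 49·9·42 = 49617; k=4: 32418 + 0 + 49·21·42 = 75636.
Minimum: 49617 at k=3.

49617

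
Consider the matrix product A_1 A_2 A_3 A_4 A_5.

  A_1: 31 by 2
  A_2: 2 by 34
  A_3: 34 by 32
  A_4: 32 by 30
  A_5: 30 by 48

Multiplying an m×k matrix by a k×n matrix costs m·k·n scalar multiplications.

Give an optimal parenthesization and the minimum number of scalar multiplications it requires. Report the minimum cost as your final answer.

Adjacent pairs: A_1A_2 = 31·2·34 = 2108; A_2A_3 = 2·34·32 = 2176; A_3A_4 = 34·32·30 = 32640; A_4A_5 = 32·30·48 = 46080.
Length 3: A_1..A_3: k=1: 0+2176+31·2·32=4160; k=2: 2108+0+31·34·32=35836 → min 4160 | A_2..A_4: k=2: 0+32640+2·34·30=34680; k=3: 2176+0+2·32·30=4096 → min 4096 | A_3..A_5: k=3: 0+46080+34·32·48=98304; k=4: 32640+0+34·30·48=81600 → min 81600.
Length 4: A_1..A_4: k=1: 0+4096+31·2·30=5956; k=2: 2108+32640+31·34·30=66368; k=3: 4160+0+31·32·30=33920 → min 5956 | A_2..A_5: k=2: 0+81600+2·34·48=84864; k=3: 2176+46080+2·32·48=51328; k=4: 4096+0+2·30·48=6976 → min 6976.
Length 5: A_1..A_5: k=1: 0+6976+31·2·48=9952; k=2: 2108+81600+31·34·48=134300; k=3: 4160+46080+31·32·48=97856; k=4: 5956+0+31·30·48=50596 → min 9952.
Optimal parenthesization: (A_1 (((A_2 A_3) A_4) A_5)) with cost 9952.

9952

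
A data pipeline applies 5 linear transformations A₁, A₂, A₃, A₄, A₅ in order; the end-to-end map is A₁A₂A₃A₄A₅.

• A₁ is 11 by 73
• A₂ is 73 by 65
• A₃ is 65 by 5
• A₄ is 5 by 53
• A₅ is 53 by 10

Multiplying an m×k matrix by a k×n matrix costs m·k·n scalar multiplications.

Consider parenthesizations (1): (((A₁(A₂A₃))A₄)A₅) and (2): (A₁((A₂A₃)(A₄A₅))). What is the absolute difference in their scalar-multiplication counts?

Order (1) = (((A₁(A₂A₃))A₄)A₅): (A₂A₃): 73×65 by 65×5 → 73×5, cost 73·65·5 = 23725; (A₁(A₂A₃)): 11×73 by 73×5 → 11×5, cost 11·73·5 = 4015; cumulative 27740; ((A₁(A₂A₃))A₄): 11×5 by 5×53 → 11×53, cost 11·5·53 = 2915; cumulative 30655; (((A₁(A₂A₃))A₄)A₅): 11×53 by 53×10 → 11×10, cost 11·53·10 = 5830; cumulative 36485. Total 36485.
Order (2) = (A₁((A₂A₃)(A₄A₅))): (A₂A₃): 73×65 by 65×5 → 73×5, cost 73·65·5 = 23725; (A₄A₅): 5×53 by 53×10 → 5×10, cost 5·53·10 = 2650; ((A₂A₃)(A₄A₅)): 73×5 by 5×10 → 73×10, cost 73·5·10 = 3650; cumulative 30025; (A₁((A₂A₃)(A₄A₅))): 11×73 by 73×10 → 11×10, cost 11·73·10 = 8030; cumulative 38055. Total 38055.
Difference: |36485 − 38055| = 1570.

1570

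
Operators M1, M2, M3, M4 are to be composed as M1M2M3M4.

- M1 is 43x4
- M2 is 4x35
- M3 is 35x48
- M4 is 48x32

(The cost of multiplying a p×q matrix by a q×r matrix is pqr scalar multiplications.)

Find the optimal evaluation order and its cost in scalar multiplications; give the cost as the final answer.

18368

Adjacent pairs: M1M2 = 43·4·35 = 6020; M2M3 = 4·35·48 = 6720; M3M4 = 35·48·32 = 53760.
Length 3: M1..M3: k=1: 0+6720+43·4·48=14976; k=2: 6020+0+43·35·48=78260 → min 14976 | M2..M4: k=2: 0+53760+4·35·32=58240; k=3: 6720+0+4·48·32=12864 → min 12864.
Length 4: M1..M4: k=1: 0+12864+43·4·32=18368; k=2: 6020+53760+43·35·32=107940; k=3: 14976+0+43·48·32=81024 → min 18368.
Optimal parenthesization: (M1((M2M3)M4)) with cost 18368.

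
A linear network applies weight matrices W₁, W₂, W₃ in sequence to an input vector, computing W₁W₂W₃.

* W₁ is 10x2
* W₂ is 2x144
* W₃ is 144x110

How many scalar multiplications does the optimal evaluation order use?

33880

Order (W₁(W₂W₃)): (W₂W₃): 2×144 by 144×110 → 2×110, cost 2·144·110 = 31680; (W₁(W₂W₃)): 10×2 by 2×110 → 10×110, cost 10·2·110 = 2200; cumulative 33880. Total 33880.
Order ((W₁W₂)W₃): (W₁W₂): 10×2 by 2×144 → 10×144, cost 10·2·144 = 2880; ((W₁W₂)W₃): 10×144 by 144×110 → 10×110, cost 10·144·110 = 158400; cumulative 161280. Total 161280.
Minimum: 33880.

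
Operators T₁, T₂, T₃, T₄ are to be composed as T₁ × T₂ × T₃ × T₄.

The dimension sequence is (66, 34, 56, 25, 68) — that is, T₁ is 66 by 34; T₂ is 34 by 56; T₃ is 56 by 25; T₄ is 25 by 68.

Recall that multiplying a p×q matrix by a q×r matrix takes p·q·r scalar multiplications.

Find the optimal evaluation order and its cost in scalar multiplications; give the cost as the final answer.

Adjacent pairs: T₁T₂ = 66·34·56 = 125664; T₂T₃ = 34·56·25 = 47600; T₃T₄ = 56·25·68 = 95200.
Length 3: T₁..T₃: k=1: 0+47600+66·34·25=103700; k=2: 125664+0+66·56·25=218064 → min 103700 | T₂..T₄: k=2: 0+95200+34·56·68=224672; k=3: 47600+0+34·25·68=105400 → min 105400.
Length 4: T₁..T₄: k=1: 0+105400+66·34·68=257992; k=2: 125664+95200+66·56·68=472192; k=3: 103700+0+66·25·68=215900 → min 215900.
Optimal parenthesization: ((T₁ × (T₂ × T₃)) × T₄) with cost 215900.

215900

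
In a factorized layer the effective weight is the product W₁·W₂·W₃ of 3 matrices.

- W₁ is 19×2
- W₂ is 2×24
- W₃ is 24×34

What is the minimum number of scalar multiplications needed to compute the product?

Order (W₁·(W₂·W₃)): (W₂·W₃): 2×24 by 24×34 → 2×34, cost 2·24·34 = 1632; (W₁·(W₂·W₃)): 19×2 by 2×34 → 19×34, cost 19·2·34 = 1292; cumulative 2924. Total 2924.
Order ((W₁·W₂)·W₃): (W₁·W₂): 19×2 by 2×24 → 19×24, cost 19·2·24 = 912; ((W₁·W₂)·W₃): 19×24 by 24×34 → 19×34, cost 19·24·34 = 15504; cumulative 16416. Total 16416.
Minimum: 2924.

2924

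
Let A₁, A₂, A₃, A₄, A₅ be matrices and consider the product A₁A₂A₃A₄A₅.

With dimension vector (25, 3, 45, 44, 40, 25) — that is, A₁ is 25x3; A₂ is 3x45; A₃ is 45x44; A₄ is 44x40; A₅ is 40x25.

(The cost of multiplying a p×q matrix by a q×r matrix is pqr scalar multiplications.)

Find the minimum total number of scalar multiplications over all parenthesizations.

16095

Adjacent pairs: A₁A₂ = 25·3·45 = 3375; A₂A₃ = 3·45·44 = 5940; A₃A₄ = 45·44·40 = 79200; A₄A₅ = 44·40·25 = 44000.
Length 3: A₁..A₃: k=1: 0+5940+25·3·44=9240; k=2: 3375+0+25·45·44=52875 → min 9240 | A₂..A₄: k=2: 0+79200+3·45·40=84600; k=3: 5940+0+3·44·40=11220 → min 11220 | A₃..A₅: k=3: 0+44000+45·44·25=93500; k=4: 79200+0+45·40·25=124200 → min 93500.
Length 4: A₁..A₄: k=1: 0+11220+25·3·40=14220; k=2: 3375+79200+25·45·40=127575; k=3: 9240+0+25·44·40=53240 → min 14220 | A₂..A₅: k=2: 0+93500+3·45·25=96875; k=3: 5940+44000+3·44·25=53240; k=4: 11220+0+3·40·25=14220 → min 14220.
Length 5: A₁..A₅: k=1: 0+14220+25·3·25=16095; k=2: 3375+93500+25·45·25=125000; k=3: 9240+44000+25·44·25=80740; k=4: 14220+0+25·40·25=39220 → min 16095.
Optimal order: (A₁(((A₂A₃)A₄)A₅)) with cost 16095.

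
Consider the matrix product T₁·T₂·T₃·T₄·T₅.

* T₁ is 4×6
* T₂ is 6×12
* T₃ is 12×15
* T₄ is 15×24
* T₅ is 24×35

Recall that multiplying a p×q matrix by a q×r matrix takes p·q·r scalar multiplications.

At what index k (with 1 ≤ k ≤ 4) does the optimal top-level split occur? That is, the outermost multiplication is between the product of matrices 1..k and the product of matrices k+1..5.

Adjacent pairs: T₁T₂ = 4·6·12 = 288; T₂T₃ = 6·12·15 = 1080; T₃T₄ = 12·15·24 = 4320; T₄T₅ = 15·24·35 = 12600.
Length 3: T₁..T₃: k=1: 0+1080+4·6·15=1440; k=2: 288+0+4·12·15=1008 → min 1008 | T₂..T₄: k=2: 0+4320+6·12·24=6048; k=3: 1080+0+6·15·24=3240 → min 3240 | T₃..T₅: k=3: 0+12600+12·15·35=18900; k=4: 4320+0+12·24·35=14400 → min 14400.
Length 4: T₁..T₄: k=1: 0+3240+4·6·24=3816; k=2: 288+4320+4·12·24=5760; k=3: 1008+0+4·15·24=2448 → min 2448 | T₂..T₅: k=2: 0+14400+6·12·35=16920; k=3: 1080+12600+6·15·35=16830; k=4: 3240+0+6·24·35=8280 → min 8280.
Top-level splits: k=1: (T₁..T₁)·(T₂..T₅) → 0+8280+4·6·35 = 9120; k=2: (T₁..T₂)·(T₃..T₅) → 288+14400+4·12·35 = 16368; k=3: (T₁..T₃)·(T₄..T₅) → 1008+12600+4·15·35 = 15708; k=4: (T₁..T₄)·(T₅..T₅) → 2448+0+4·24·35 = 5808.
Best split is after T₄, i.e. k = 4.

4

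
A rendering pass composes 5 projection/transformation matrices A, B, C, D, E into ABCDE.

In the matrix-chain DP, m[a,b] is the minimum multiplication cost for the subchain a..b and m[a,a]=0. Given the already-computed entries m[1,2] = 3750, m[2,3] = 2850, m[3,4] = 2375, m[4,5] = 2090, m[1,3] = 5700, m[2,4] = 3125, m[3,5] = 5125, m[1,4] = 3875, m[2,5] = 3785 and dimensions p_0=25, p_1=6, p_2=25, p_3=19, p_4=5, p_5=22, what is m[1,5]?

m[1,5] = min over k∈[1,4] of m[1,k]+m[k+1,5]+p_{0}·p_k·p_{5}.
k=1: 0 + 3785 + 25·6·22 = 7085; k=2: 3750 + 5125 + 25·25·22 = 22625; k=3: 5700 + 2090 + 25·19·22 = 18240; k=4: 3875 + 0 + 25·5·22 = 6625.
Minimum: 6625 at k=4.

6625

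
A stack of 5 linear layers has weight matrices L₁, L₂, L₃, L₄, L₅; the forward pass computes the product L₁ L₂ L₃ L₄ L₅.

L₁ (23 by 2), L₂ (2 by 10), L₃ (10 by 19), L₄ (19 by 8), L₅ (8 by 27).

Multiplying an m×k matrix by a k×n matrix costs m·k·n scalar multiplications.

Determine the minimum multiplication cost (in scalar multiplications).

2358

Adjacent pairs: L₁L₂ = 23·2·10 = 460; L₂L₃ = 2·10·19 = 380; L₃L₄ = 10·19·8 = 1520; L₄L₅ = 19·8·27 = 4104.
Length 3: L₁..L₃: k=1: 0+380+23·2·19=1254; k=2: 460+0+23·10·19=4830 → min 1254 | L₂..L₄: k=2: 0+1520+2·10·8=1680; k=3: 380+0+2·19·8=684 → min 684 | L₃..L₅: k=3: 0+4104+10·19·27=9234; k=4: 1520+0+10·8·27=3680 → min 3680.
Length 4: L₁..L₄: k=1: 0+684+23·2·8=1052; k=2: 460+1520+23·10·8=3820; k=3: 1254+0+23·19·8=4750 → min 1052 | L₂..L₅: k=2: 0+3680+2·10·27=4220; k=3: 380+4104+2·19·27=5510; k=4: 684+0+2·8·27=1116 → min 1116.
Length 5: L₁..L₅: k=1: 0+1116+23·2·27=2358; k=2: 460+3680+23·10·27=10350; k=3: 1254+4104+23·19·27=17157; k=4: 1052+0+23·8·27=6020 → min 2358.
Optimal order: (L₁ (((L₂ L₃) L₄) L₅)) with cost 2358.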